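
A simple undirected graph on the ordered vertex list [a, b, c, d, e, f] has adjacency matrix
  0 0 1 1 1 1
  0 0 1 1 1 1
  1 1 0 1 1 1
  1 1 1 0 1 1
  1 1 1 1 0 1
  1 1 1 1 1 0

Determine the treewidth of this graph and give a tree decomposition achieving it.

Every bag has size at most 5, so the width is 5 − 1 = 4 and tw(G) ≤ 4. On the other hand G contains the 5-clique {a, c, d, e, f}. A clique must lie in a single bag of any decomposition, so no decomposition can have width below 4. Combining the bounds, tw(G) = 4.

Treewidth 4.
One such decomposition:
Bags: B1 = {b, c, d, e, f}  B2 = {a, c, d, e, f}
Tree: B1–B2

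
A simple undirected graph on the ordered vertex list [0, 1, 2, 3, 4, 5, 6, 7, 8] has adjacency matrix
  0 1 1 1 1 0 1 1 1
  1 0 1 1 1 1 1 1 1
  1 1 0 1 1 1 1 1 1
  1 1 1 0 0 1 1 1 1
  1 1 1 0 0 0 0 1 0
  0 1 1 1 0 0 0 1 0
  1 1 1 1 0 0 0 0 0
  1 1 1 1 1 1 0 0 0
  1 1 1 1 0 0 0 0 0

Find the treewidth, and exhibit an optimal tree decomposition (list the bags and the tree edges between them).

Each bag holds 5 vertices, so the decomposition has width 4, which upper-bounds the treewidth. For the lower bound, the 5 vertices {0, 1, 2, 3, 8} are pairwise adjacent, and any tree decomposition puts a clique entirely inside one bag — forcing width ≥ 4. Therefore the treewidth is 4.

Treewidth 4.
One optimal decomposition is:
Bags: B1 = {0, 1, 2, 3, 6}  B2 = {0, 1, 2, 3, 7}  B3 = {1, 2, 3, 5, 7}  B4 = {0, 1, 2, 4, 7}  B5 = {0, 1, 2, 3, 8}
Tree: B1–B2, B2–B3, B2–B4, B2–B5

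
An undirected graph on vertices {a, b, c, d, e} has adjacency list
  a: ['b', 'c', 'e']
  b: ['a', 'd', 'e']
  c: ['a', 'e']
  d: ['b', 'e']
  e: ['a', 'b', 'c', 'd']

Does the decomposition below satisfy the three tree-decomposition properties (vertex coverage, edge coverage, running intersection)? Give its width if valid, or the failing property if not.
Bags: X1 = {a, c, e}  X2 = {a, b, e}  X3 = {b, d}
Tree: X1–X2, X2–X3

A tree decomposition must satisfy three properties: every vertex lies in some bag; for every edge, both endpoints lie together in some bag; and for every vertex, the bags containing it form a connected subtree. Here edge (e,d) lies in no bag, so the decomposition is invalid.

No — edge (e,d) lies in no bag.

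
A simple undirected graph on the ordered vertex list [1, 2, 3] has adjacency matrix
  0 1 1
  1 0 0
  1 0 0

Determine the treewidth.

A width-1 tree decomposition is:
Bags: B1 = {1, 3}  B2 = {1, 2}
Tree: B1–B2
Every bag has size at most 2, so the width is 2 − 1 = 1 and tw(G) ≤ 1. Any graph with an edge has treewidth ≥ 1, and G has the edge 1–3. Combining the bounds, tw(G) = 1.

1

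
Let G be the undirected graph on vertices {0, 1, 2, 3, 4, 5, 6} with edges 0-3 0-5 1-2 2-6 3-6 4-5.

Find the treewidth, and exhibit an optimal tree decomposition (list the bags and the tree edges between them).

Treewidth 1.
Bags: B1 = {1, 2}  B2 = {2, 6}  B3 = {3, 6}  B4 = {0, 3}  B5 = {0, 5}  B6 = {4, 5}
Tree: B1–B2, B2–B3, B3–B4, B4–B5, B5–B6

Every bag has size at most 2, so the width is 2 − 1 = 1 and tw(G) ≤ 1. G has an edge, so its treewidth is at least 1. Combining the bounds, tw(G) = 1.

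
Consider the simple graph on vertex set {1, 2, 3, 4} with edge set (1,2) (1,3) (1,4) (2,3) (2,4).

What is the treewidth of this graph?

A width-2 tree decomposition is:
Bags: B1 = {1, 2, 3}  B2 = {1, 2, 4}
Tree: B1–B2
Every bag has size at most 3, so the width is 3 − 1 = 2 and tw(G) ≤ 2. Conversely, {1, 2, 3} is a clique of size 3, and the vertices of any clique must share a bag in every tree decomposition; so some bag has ≥ 3 vertices and tw(G) ≥ 2. Hence tw(G) = 2 exactly.

2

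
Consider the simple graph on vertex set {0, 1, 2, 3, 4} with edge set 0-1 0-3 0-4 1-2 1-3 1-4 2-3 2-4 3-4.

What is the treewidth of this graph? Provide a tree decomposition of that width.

Treewidth 3.
Bags: B1 = {0, 1, 3, 4}  B2 = {1, 2, 3, 4}
Tree: B1–B2

The largest bag has 4 vertices, giving width 3; this decomposition certifies tw(G) ≤ 3. For the lower bound, the 4 vertices {0, 1, 3, 4} are pairwise adjacent, and any tree decomposition puts a clique entirely inside one bag — forcing width ≥ 3. The upper and lower bounds meet at 3, so that is the treewidth.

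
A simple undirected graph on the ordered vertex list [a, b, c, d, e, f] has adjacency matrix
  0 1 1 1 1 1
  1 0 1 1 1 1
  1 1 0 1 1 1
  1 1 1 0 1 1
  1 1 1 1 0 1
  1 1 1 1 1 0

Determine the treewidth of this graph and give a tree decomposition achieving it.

Treewidth 5.
One such decomposition:
Bags: B1 = {a, b, c, d, e, f}
Tree: (single bag)

A single bag containing all 6 vertices is trivially a valid decomposition of width 5. On the other hand G contains the 6-clique {a, b, c, d, e, f}. A clique must lie in a single bag of any decomposition, so no decomposition can have width below 5. Combining the bounds, tw(G) = 5.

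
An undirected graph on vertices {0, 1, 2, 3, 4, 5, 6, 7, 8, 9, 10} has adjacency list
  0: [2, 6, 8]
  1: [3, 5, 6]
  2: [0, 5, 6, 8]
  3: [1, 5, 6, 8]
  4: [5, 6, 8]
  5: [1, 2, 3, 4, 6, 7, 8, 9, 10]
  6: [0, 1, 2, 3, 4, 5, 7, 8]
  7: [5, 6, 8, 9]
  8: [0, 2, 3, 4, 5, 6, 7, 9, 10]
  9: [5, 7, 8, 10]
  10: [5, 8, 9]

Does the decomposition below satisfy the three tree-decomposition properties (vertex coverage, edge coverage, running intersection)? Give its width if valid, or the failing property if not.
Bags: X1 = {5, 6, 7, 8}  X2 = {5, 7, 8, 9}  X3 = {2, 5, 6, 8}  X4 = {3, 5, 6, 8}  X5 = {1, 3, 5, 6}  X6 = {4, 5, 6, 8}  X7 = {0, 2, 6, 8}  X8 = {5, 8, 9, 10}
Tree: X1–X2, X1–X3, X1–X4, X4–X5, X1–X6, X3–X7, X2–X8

Checking the three conditions: (i) the bags cover all of {0, 1, 2, 3, 4, 5, 6, 7, 8, 9, 10}; (ii) for each edge, some bag contains both endpoints; (iii) the bags containing any fixed vertex form a subtree. All hold, so the decomposition is valid with width 4 − 1 = 3.

Yes; width 3.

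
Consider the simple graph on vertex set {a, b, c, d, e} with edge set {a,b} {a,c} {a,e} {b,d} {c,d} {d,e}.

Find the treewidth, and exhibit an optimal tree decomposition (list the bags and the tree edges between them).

Each bag holds 3 vertices, so the decomposition has width 2, which upper-bounds the treewidth. For the lower bound, G contains the cycle d–b–a–e–d, so G is not a forest; only forests have treewidth ≤ 1, hence tw(G) ≥ 2. Combining the bounds, tw(G) = 2.

Treewidth 2.
Bags: B1 = {a, b, d}  B2 = {a, d, e}  B3 = {a, c, d}
Tree: B1–B2, B2–B3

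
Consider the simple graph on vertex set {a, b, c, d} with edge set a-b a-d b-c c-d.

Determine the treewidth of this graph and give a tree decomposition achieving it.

Treewidth 2.
One optimal decomposition is:
Bags: B1 = {a, c, d}  B2 = {a, b, c}
Tree: B1–B2

The largest bag has 3 vertices, giving width 2; this decomposition certifies tw(G) ≤ 2. Since c–d–a–b–c is a cycle in G, G is not acyclic. Forests are exactly the graphs of treewidth ≤ 1, so tw(G) ≥ 2. The upper and lower bounds meet at 2, so that is the treewidth.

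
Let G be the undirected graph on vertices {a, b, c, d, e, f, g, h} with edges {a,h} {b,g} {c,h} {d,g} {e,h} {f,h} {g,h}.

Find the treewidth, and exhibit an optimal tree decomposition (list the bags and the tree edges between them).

Treewidth 1.
One such decomposition:
Bags: B1 = {a, h}  B2 = {g, h}  B3 = {f, h}  B4 = {c, h}  B5 = {b, g}  B6 = {e, h}  B7 = {d, g}
Tree: B1–B2, B1–B3, B3–B4, B2–B5, B3–B6, B5–B7

The largest bag has 2 vertices, giving width 1; this decomposition certifies tw(G) ≤ 1. Any graph with an edge has treewidth ≥ 1, and G has the edge a–h. The upper and lower bounds meet at 1, so that is the treewidth.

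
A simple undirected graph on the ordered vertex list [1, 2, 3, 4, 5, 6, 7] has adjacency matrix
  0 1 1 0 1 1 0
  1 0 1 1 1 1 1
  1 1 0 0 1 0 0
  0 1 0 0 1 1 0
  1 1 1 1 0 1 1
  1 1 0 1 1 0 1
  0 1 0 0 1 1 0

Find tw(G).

3

A width-3 tree decomposition is:
Bags: B1 = {1, 2, 5, 6}  B2 = {2, 4, 5, 6}  B3 = {1, 2, 3, 5}  B4 = {2, 5, 6, 7}
Tree: B1–B2, B1–B3, B2–B4
The largest bag has 4 vertices, giving width 3; this decomposition certifies tw(G) ≤ 3. Conversely, {1, 2, 3, 5} is a clique of size 4, and the vertices of any clique must share a bag in every tree decomposition; so some bag has ≥ 4 vertices and tw(G) ≥ 3. The upper and lower bounds meet at 3, so that is the treewidth.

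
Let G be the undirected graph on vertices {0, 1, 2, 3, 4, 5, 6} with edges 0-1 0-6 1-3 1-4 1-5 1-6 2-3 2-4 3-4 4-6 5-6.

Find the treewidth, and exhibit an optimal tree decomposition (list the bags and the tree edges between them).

Treewidth 2.
One optimal decomposition is:
Bags: B1 = {1, 4, 6}  B2 = {1, 3, 4}  B3 = {2, 3, 4}  B4 = {0, 1, 6}  B5 = {1, 5, 6}
Tree: B1–B2, B2–B3, B1–B4, B4–B5

Each bag holds 3 vertices, so the decomposition has width 2, which upper-bounds the treewidth. For the lower bound, the 3 vertices {1, 3, 4} are pairwise adjacent, and any tree decomposition puts a clique entirely inside one bag — forcing width ≥ 2. Hence tw(G) = 2 exactly.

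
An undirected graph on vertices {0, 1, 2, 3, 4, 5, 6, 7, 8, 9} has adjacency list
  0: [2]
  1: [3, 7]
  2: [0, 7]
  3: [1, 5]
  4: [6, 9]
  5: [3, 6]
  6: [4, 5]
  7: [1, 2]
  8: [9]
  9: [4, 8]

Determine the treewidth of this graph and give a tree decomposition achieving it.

Every bag has size at most 2, so the width is 2 − 1 = 1 and tw(G) ≤ 1. Any graph with an edge has treewidth ≥ 1, and G has the edge 8–9. Therefore the treewidth is 1.

Treewidth 1.
Bags: B1 = {8, 9}  B2 = {4, 9}  B3 = {4, 6}  B4 = {5, 6}  B5 = {3, 5}  B6 = {1, 3}  B7 = {1, 7}  B8 = {2, 7}  B9 = {0, 2}
Tree: B1–B2, B2–B3, B3–B4, B4–B5, B5–B6, B6–B7, B7–B8, B8–B9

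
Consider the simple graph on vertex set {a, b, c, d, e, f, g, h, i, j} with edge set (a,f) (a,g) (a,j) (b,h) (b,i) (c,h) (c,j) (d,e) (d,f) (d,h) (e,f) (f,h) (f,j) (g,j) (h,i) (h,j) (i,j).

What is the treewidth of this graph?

2

A width-2 tree decomposition is:
Bags: B1 = {f, h, j}  B2 = {h, i, j}  B3 = {b, h, i}  B4 = {d, f, h}  B5 = {d, e, f}  B6 = {a, f, j}  B7 = {a, g, j}  B8 = {c, h, j}
Tree: B1–B2, B2–B3, B1–B4, B4–B5, B1–B6, B6–B7, B1–B8
Every bag has size at most 3, so the width is 3 − 1 = 2 and tw(G) ≤ 2. Conversely, {a, g, j} is a clique of size 3, and the vertices of any clique must share a bag in every tree decomposition; so some bag has ≥ 3 vertices and tw(G) ≥ 2. The upper and lower bounds meet at 2, so that is the treewidth.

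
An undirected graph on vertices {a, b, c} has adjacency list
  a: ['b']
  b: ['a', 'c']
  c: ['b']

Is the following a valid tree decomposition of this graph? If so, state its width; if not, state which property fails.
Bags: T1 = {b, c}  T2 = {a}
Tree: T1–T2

No — edge (b,a) lies in no bag.

A tree decomposition must satisfy three properties: every vertex lies in some bag; for every edge, both endpoints lie together in some bag; and for every vertex, the bags containing it form a connected subtree. Here edge (b,a) lies in no bag, so the decomposition is invalid.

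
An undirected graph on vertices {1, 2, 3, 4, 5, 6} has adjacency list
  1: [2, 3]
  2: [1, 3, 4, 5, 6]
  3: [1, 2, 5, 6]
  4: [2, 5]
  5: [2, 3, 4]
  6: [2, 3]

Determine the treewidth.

A width-2 tree decomposition is:
Bags: B1 = {1, 2, 3}  B2 = {2, 3, 5}  B3 = {2, 3, 6}  B4 = {2, 4, 5}
Tree: B1–B2, B1–B3, B2–B4
Every bag has size at most 3, so the width is 3 − 1 = 2 and tw(G) ≤ 2. For the lower bound, the 3 vertices {1, 2, 3} are pairwise adjacent, and any tree decomposition puts a clique entirely inside one bag — forcing width ≥ 2. Therefore the treewidth is 2.

2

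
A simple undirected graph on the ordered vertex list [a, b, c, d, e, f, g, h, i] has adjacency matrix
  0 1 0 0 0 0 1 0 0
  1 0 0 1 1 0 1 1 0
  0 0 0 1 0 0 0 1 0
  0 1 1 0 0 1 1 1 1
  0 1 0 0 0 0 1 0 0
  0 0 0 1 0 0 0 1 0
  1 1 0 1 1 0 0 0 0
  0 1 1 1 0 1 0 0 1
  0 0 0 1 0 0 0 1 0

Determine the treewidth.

2

A width-2 tree decomposition is:
Bags: B1 = {d, h, i}  B2 = {b, d, h}  B3 = {c, d, h}  B4 = {b, d, g}  B5 = {d, f, h}  B6 = {a, b, g}  B7 = {b, e, g}
Tree: B1–B2, B1–B3, B2–B4, B3–B5, B4–B6, B6–B7
Each bag holds 3 vertices, so the decomposition has width 2, which upper-bounds the treewidth. On the other hand G contains the 3-clique {b, d, g}. A clique must lie in a single bag of any decomposition, so no decomposition can have width below 2. Combining the bounds, tw(G) = 2.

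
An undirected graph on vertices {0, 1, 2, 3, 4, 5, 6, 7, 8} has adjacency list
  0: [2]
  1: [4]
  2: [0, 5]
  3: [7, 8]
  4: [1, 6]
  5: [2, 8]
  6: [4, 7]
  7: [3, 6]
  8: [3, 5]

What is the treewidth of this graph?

1

A width-1 tree decomposition is:
Bags: B1 = {0, 2}  B2 = {2, 5}  B3 = {5, 8}  B4 = {3, 8}  B5 = {3, 7}  B6 = {6, 7}  B7 = {4, 6}  B8 = {1, 4}
Tree: B1–B2, B2–B3, B3–B4, B4–B5, B5–B6, B6–B7, B7–B8
The largest bag has 2 vertices, giving width 1; this decomposition certifies tw(G) ≤ 1. G has an edge, so its treewidth is at least 1. Hence tw(G) = 1 exactly.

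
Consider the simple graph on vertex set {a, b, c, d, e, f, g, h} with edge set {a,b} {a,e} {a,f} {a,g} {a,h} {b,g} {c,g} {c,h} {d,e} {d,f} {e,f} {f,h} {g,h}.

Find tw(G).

A width-2 tree decomposition is:
Bags: B1 = {a, e, f}  B2 = {a, f, h}  B3 = {a, g, h}  B4 = {d, e, f}  B5 = {a, b, g}  B6 = {c, g, h}
Tree: B1–B2, B2–B3, B1–B4, B3–B5, B3–B6
Each bag holds 3 vertices, so the decomposition has width 2, which upper-bounds the treewidth. Conversely, {d, e, f} is a clique of size 3, and the vertices of any clique must share a bag in every tree decomposition; so some bag has ≥ 3 vertices and tw(G) ≥ 2. Therefore the treewidth is 2.

2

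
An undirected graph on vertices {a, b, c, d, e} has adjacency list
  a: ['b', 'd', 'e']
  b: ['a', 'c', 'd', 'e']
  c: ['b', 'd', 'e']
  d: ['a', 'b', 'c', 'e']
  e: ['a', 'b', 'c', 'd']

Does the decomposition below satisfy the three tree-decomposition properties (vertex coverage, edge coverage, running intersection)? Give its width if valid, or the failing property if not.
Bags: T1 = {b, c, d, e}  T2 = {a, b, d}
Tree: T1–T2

A tree decomposition must satisfy three properties: every vertex lies in some bag; for every edge, both endpoints lie together in some bag; and for every vertex, the bags containing it form a connected subtree. Here edge (e,a) lies in no bag, so the decomposition is invalid.

No — edge (e,a) lies in no bag.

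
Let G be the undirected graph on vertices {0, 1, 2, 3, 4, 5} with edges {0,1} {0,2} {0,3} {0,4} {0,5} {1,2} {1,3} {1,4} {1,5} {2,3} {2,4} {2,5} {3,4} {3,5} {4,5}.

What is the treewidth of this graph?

A width-5 tree decomposition is:
Bags: B1 = {0, 1, 2, 3, 4, 5}
Tree: (single bag)
A single bag containing all 6 vertices is trivially a valid decomposition of width 5. For the lower bound, the 6 vertices {0, 1, 2, 3, 4, 5} are pairwise adjacent, and any tree decomposition puts a clique entirely inside one bag — forcing width ≥ 5. Combining the bounds, tw(G) = 5.

5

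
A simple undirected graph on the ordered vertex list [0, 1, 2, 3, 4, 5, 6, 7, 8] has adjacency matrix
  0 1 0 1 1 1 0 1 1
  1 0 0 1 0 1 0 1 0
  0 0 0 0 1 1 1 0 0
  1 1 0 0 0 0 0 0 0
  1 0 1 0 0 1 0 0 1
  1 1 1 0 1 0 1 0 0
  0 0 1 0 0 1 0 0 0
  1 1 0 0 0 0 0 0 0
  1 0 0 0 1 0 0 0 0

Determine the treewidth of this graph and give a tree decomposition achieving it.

Each bag holds 3 vertices, so the decomposition has width 2, which upper-bounds the treewidth. Conversely, {0, 4, 8} is a clique of size 3, and the vertices of any clique must share a bag in every tree decomposition; so some bag has ≥ 3 vertices and tw(G) ≥ 2. Combining the bounds, tw(G) = 2.

Treewidth 2.
One such decomposition:
Bags: B1 = {0, 1, 5}  B2 = {0, 4, 5}  B3 = {0, 4, 8}  B4 = {2, 4, 5}  B5 = {0, 1, 7}  B6 = {2, 5, 6}  B7 = {0, 1, 3}
Tree: B1–B2, B2–B3, B2–B4, B1–B5, B4–B6, B5–B7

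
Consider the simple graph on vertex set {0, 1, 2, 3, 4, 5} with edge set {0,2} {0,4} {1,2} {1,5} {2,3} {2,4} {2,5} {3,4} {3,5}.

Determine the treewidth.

2

A width-2 tree decomposition is:
Bags: B1 = {1, 2, 5}  B2 = {2, 3, 5}  B3 = {2, 3, 4}  B4 = {0, 2, 4}
Tree: B1–B2, B2–B3, B3–B4
Every bag has size at most 3, so the width is 3 − 1 = 2 and tw(G) ≤ 2. For the lower bound, the 3 vertices {0, 2, 4} are pairwise adjacent, and any tree decomposition puts a clique entirely inside one bag — forcing width ≥ 2. Therefore the treewidth is 2.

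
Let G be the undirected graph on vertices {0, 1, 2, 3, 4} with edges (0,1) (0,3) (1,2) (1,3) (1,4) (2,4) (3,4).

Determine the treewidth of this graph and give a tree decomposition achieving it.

Treewidth 2.
One such decomposition:
Bags: B1 = {1, 2, 4}  B2 = {1, 3, 4}  B3 = {0, 1, 3}
Tree: B1–B2, B2–B3

The largest bag has 3 vertices, giving width 2; this decomposition certifies tw(G) ≤ 2. For the lower bound, the 3 vertices {1, 2, 4} are pairwise adjacent, and any tree decomposition puts a clique entirely inside one bag — forcing width ≥ 2. Therefore the treewidth is 2.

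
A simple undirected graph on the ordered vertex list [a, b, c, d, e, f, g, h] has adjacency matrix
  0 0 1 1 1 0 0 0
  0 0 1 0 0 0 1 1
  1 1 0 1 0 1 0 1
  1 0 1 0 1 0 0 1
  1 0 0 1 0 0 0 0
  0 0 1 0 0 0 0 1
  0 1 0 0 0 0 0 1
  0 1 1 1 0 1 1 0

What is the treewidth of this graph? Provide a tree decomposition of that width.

Treewidth 2.
Bags: B1 = {a, c, d}  B2 = {a, d, e}  B3 = {c, d, h}  B4 = {b, c, h}  B5 = {b, g, h}  B6 = {c, f, h}
Tree: B1–B2, B1–B3, B3–B4, B4–B5, B3–B6

The largest bag has 3 vertices, giving width 2; this decomposition certifies tw(G) ≤ 2. Conversely, {a, d, e} is a clique of size 3, and the vertices of any clique must share a bag in every tree decomposition; so some bag has ≥ 3 vertices and tw(G) ≥ 2. Hence tw(G) = 2 exactly.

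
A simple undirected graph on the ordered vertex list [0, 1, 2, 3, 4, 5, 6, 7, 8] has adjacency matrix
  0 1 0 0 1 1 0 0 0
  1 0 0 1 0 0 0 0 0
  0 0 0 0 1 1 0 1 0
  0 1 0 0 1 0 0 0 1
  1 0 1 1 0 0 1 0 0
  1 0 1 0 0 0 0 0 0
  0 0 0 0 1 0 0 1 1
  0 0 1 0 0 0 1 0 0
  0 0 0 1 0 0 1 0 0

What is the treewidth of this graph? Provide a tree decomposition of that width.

The largest bag has 4 vertices, giving width 3; this decomposition certifies tw(G) ≤ 3. For the lower bound: the 4 vertex sets {0,1,5}, {3}, {4}, {2,6,7,8} are disjoint, each induces a connected subgraph, and every pair is joined by at least one edge of G. Contracting each set to a single vertex therefore yields K_{4} as a minor, and since treewidth is minor-monotone, tw(G) ≥ tw(K_{4}) = 3. The upper and lower bounds meet at 3, so that is the treewidth.

Treewidth 3.
One optimal decomposition is:
Bags: B1 = {0, 1, 3, 5}  B2 = {0, 3, 4, 5}  B3 = {2, 3, 4, 5}  B4 = {2, 3, 4, 8}  B5 = {2, 4, 6, 8}  B6 = {2, 6, 7, 8}
Tree: B1–B2, B2–B3, B3–B4, B4–B5, B5–B6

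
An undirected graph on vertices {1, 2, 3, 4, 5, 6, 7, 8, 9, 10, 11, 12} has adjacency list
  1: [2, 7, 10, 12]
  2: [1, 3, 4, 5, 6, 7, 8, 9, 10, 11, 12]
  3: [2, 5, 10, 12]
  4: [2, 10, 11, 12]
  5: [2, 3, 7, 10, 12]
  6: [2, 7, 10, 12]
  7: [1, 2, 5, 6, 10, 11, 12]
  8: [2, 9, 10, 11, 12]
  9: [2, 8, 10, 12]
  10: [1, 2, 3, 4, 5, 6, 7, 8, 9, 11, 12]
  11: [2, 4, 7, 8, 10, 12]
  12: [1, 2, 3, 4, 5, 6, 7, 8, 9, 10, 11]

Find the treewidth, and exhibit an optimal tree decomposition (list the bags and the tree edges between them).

Each bag holds 5 vertices, so the decomposition has width 4, which upper-bounds the treewidth. On the other hand G contains the 5-clique {2, 3, 5, 10, 12}. A clique must lie in a single bag of any decomposition, so no decomposition can have width below 4. Hence tw(G) = 4 exactly.

Treewidth 4.
Bags: B1 = {2, 4, 10, 11, 12}  B2 = {2, 7, 10, 11, 12}  B3 = {2, 5, 7, 10, 12}  B4 = {2, 8, 10, 11, 12}  B5 = {2, 8, 9, 10, 12}  B6 = {1, 2, 7, 10, 12}  B7 = {2, 3, 5, 10, 12}  B8 = {2, 6, 7, 10, 12}
Tree: B1–B2, B2–B3, B2–B4, B4–B5, B2–B6, B3–B7, B2–B8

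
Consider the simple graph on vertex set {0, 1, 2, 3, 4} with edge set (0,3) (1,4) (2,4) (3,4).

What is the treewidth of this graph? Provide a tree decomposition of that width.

Treewidth 1.
One such decomposition:
Bags: B1 = {1, 4}  B2 = {2, 4}  B3 = {3, 4}  B4 = {0, 3}
Tree: B1–B2, B2–B3, B3–B4

The largest bag has 2 vertices, giving width 1; this decomposition certifies tw(G) ≤ 1. Any graph with an edge has treewidth ≥ 1, and G has the edge 4–1. Hence tw(G) = 1 exactly.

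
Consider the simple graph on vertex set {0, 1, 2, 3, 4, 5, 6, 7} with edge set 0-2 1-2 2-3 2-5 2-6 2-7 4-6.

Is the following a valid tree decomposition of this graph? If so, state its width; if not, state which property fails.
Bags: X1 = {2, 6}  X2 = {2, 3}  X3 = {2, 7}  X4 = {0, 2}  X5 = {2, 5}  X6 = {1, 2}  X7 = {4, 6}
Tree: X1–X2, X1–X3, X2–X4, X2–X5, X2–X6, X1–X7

Yes; width 1.

Every vertex of G appears in some bag (union = {0, 1, 2, 3, 4, 5, 6, 7}); every edge is covered by a bag; and for each vertex v the set of bags containing v is connected in the bag tree. The decomposition is therefore valid. The largest bag has 2 vertices, so the width is 1.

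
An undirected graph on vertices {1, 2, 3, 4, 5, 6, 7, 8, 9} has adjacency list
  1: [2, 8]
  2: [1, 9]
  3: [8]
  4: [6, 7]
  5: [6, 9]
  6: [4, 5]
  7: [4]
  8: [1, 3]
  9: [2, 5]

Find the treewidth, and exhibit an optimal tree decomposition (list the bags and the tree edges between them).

The largest bag has 2 vertices, giving width 1; this decomposition certifies tw(G) ≤ 1. Any graph with an edge has treewidth ≥ 1, and G has the edge 7–4. Therefore the treewidth is 1.

Treewidth 1.
One such decomposition:
Bags: B1 = {4, 7}  B2 = {4, 6}  B3 = {5, 6}  B4 = {5, 9}  B5 = {2, 9}  B6 = {1, 2}  B7 = {1, 8}  B8 = {3, 8}
Tree: B1–B2, B2–B3, B3–B4, B4–B5, B5–B6, B6–B7, B7–B8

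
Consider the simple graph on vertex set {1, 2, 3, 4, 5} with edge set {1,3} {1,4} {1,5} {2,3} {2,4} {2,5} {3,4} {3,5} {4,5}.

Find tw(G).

A width-3 tree decomposition is:
Bags: B1 = {1, 3, 4, 5}  B2 = {2, 3, 4, 5}
Tree: B1–B2
Every bag has size at most 4, so the width is 4 − 1 = 3 and tw(G) ≤ 3. On the other hand G contains the 4-clique {1, 3, 4, 5}. A clique must lie in a single bag of any decomposition, so no decomposition can have width below 3. Therefore the treewidth is 3.

3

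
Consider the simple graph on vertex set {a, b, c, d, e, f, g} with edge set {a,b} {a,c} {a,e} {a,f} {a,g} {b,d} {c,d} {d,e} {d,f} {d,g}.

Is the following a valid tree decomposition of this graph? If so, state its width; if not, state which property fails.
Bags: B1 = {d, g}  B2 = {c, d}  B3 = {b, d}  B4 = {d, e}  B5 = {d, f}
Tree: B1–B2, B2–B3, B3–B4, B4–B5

No — vertex a appears in no bag.

A tree decomposition must satisfy three properties: every vertex lies in some bag; for every edge, both endpoints lie together in some bag; and for every vertex, the bags containing it form a connected subtree. Here vertex a appears in no bag, so the decomposition is invalid.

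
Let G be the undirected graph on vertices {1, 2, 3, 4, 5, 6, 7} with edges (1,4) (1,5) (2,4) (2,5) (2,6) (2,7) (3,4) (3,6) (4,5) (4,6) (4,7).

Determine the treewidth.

2

A width-2 tree decomposition is:
Bags: B1 = {2, 4, 5}  B2 = {1, 4, 5}  B3 = {2, 4, 6}  B4 = {3, 4, 6}  B5 = {2, 4, 7}
Tree: B1–B2, B1–B3, B3–B4, B3–B5
Every bag has size at most 3, so the width is 3 − 1 = 2 and tw(G) ≤ 2. For the lower bound, the 3 vertices {1, 4, 5} are pairwise adjacent, and any tree decomposition puts a clique entirely inside one bag — forcing width ≥ 2. The upper and lower bounds meet at 2, so that is the treewidth.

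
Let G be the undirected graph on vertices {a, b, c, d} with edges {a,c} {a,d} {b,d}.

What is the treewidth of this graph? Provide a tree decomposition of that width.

Treewidth 1.
Bags: B1 = {a, d}  B2 = {a, c}  B3 = {b, d}
Tree: B1–B2, B1–B3

The largest bag has 2 vertices, giving width 1; this decomposition certifies tw(G) ≤ 1. G has an edge, so its treewidth is at least 1. Combining the bounds, tw(G) = 1.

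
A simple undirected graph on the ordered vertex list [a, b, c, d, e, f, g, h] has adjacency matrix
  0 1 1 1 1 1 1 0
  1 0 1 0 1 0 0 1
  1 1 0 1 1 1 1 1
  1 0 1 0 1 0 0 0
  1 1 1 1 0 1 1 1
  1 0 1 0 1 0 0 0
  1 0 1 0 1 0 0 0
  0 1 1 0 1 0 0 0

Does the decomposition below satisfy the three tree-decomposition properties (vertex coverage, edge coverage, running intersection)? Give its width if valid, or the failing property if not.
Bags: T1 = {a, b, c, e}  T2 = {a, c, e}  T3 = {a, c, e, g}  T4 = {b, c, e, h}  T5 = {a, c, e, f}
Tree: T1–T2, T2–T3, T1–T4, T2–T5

No — vertex d appears in no bag.

A tree decomposition must satisfy three properties: every vertex lies in some bag; for every edge, both endpoints lie together in some bag; and for every vertex, the bags containing it form a connected subtree. Here vertex d appears in no bag, so the decomposition is invalid.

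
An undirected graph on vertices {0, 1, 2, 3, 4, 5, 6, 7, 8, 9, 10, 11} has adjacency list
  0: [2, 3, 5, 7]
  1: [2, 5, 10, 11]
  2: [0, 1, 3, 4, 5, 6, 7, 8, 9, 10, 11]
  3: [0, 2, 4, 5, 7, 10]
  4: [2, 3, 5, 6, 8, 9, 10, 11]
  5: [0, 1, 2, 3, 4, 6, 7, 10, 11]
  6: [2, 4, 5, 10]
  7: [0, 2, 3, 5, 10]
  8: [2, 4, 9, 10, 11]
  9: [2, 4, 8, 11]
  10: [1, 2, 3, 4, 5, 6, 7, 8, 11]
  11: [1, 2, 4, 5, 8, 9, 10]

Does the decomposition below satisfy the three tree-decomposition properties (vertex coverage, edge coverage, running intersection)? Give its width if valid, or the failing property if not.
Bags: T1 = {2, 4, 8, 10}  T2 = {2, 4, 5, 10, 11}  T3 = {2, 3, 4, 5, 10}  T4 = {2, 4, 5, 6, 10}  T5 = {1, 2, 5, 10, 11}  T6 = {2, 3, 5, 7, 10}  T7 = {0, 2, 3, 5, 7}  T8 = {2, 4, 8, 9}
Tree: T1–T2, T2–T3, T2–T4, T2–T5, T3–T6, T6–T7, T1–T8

No — edge (11,8) lies in no bag.

A tree decomposition must satisfy three properties: every vertex lies in some bag; for every edge, both endpoints lie together in some bag; and for every vertex, the bags containing it form a connected subtree. Here edge (11,8) lies in no bag, so the decomposition is invalid.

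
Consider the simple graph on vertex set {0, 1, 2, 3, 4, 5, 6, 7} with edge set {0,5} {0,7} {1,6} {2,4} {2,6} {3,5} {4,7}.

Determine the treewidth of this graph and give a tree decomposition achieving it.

Treewidth 1.
Bags: B1 = {1, 6}  B2 = {2, 6}  B3 = {2, 4}  B4 = {4, 7}  B5 = {0, 7}  B6 = {0, 5}  B7 = {3, 5}
Tree: B1–B2, B2–B3, B3–B4, B4–B5, B5–B6, B6–B7

The largest bag has 2 vertices, giving width 1; this decomposition certifies tw(G) ≤ 1. Since G has at least one edge (e.g. 1–6), it is not an edgeless graph, so tw(G) ≥ 1. The upper and lower bounds meet at 1, so that is the treewidth.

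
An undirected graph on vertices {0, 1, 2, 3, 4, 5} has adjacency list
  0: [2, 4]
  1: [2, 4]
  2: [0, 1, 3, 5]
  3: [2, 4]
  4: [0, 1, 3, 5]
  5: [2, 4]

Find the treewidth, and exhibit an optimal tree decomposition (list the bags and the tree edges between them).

Treewidth 2.
One such decomposition:
Bags: B1 = {1, 2, 4}  B2 = {2, 3, 4}  B3 = {0, 2, 4}  B4 = {2, 4, 5}
Tree: B1–B2, B2–B3, B3–B4

Each bag holds 3 vertices, so the decomposition has width 2, which upper-bounds the treewidth. For the lower bound, G contains the cycle 2–1–4–3–2, so G is not a forest; only forests have treewidth ≤ 1, hence tw(G) ≥ 2. Hence tw(G) = 2 exactly.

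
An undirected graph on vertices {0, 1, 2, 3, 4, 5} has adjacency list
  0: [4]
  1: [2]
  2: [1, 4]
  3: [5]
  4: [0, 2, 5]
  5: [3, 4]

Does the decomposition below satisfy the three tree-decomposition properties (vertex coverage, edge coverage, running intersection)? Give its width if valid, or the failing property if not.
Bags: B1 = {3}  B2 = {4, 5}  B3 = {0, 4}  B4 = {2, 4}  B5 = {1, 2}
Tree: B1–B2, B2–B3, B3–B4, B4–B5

A tree decomposition must satisfy three properties: every vertex lies in some bag; for every edge, both endpoints lie together in some bag; and for every vertex, the bags containing it form a connected subtree. Here edge (5,3) lies in no bag, so the decomposition is invalid.

No — edge (5,3) lies in no bag.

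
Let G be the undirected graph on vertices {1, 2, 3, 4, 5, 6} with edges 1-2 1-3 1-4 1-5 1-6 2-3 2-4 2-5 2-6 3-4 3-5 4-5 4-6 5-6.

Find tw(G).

A width-4 tree decomposition is:
Bags: B1 = {1, 2, 3, 4, 5}  B2 = {1, 2, 4, 5, 6}
Tree: B1–B2
Each bag holds 5 vertices, so the decomposition has width 4, which upper-bounds the treewidth. Conversely, {1, 2, 3, 4, 5} is a clique of size 5, and the vertices of any clique must share a bag in every tree decomposition; so some bag has ≥ 5 vertices and tw(G) ≥ 4. Therefore the treewidth is 4.

4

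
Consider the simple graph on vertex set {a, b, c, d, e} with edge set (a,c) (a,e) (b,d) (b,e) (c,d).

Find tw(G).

2

A width-2 tree decomposition is:
Bags: B1 = {a, b, e}  B2 = {a, b, d}  B3 = {a, c, d}
Tree: B1–B2, B2–B3
Each bag holds 3 vertices, so the decomposition has width 2, which upper-bounds the treewidth. For the lower bound, G contains the cycle a–e–b–d–c–a, so G is not a forest; only forests have treewidth ≤ 1, hence tw(G) ≥ 2. Therefore the treewidth is 2.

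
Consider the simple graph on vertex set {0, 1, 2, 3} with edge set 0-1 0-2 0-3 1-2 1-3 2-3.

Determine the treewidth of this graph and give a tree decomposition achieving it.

With just one bag of size 4, the width is 4 − 1 = 3, so tw(G) ≤ 3. For the lower bound, the 4 vertices {0, 1, 2, 3} are pairwise adjacent, and any tree decomposition puts a clique entirely inside one bag — forcing width ≥ 3. Combining the bounds, tw(G) = 3.

Treewidth 3.
One such decomposition:
Bags: B1 = {0, 1, 2, 3}
Tree: (single bag)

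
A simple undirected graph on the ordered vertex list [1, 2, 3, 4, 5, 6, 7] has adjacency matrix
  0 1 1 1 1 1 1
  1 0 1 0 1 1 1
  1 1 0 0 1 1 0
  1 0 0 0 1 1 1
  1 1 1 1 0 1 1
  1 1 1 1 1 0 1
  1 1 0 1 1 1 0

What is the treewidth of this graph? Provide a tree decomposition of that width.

Every bag has size at most 5, so the width is 5 − 1 = 4 and tw(G) ≤ 4. Conversely, {1, 2, 3, 5, 6} is a clique of size 5, and the vertices of any clique must share a bag in every tree decomposition; so some bag has ≥ 5 vertices and tw(G) ≥ 4. Combining the bounds, tw(G) = 4.

Treewidth 4.
One optimal decomposition is:
Bags: B1 = {1, 2, 3, 5, 6}  B2 = {1, 2, 5, 6, 7}  B3 = {1, 4, 5, 6, 7}
Tree: B1–B2, B2–B3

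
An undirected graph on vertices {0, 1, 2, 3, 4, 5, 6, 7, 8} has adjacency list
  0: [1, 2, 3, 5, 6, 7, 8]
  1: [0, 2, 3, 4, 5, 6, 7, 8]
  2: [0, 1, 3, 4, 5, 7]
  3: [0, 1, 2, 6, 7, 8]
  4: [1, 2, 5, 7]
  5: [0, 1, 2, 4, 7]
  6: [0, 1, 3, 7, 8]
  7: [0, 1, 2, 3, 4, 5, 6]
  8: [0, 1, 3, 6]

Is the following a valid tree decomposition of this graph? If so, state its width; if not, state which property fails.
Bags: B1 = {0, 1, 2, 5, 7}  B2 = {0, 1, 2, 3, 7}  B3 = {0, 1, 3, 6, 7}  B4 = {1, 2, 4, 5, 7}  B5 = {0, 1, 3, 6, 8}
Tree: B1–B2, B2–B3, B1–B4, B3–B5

Every vertex of G appears in some bag (union = {0, 1, 2, 3, 4, 5, 6, 7, 8}); every edge is covered by a bag; and for each vertex v the set of bags containing v is connected in the bag tree. The decomposition is therefore valid. The largest bag has 5 vertices, so the width is 4.

Yes; width 4.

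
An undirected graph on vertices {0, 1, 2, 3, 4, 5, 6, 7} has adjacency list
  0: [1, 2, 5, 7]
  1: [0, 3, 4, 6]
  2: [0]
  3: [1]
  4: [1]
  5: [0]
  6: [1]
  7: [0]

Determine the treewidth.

1

A width-1 tree decomposition is:
Bags: B1 = {0, 1}  B2 = {1, 3}  B3 = {1, 4}  B4 = {1, 6}  B5 = {0, 2}  B6 = {0, 7}  B7 = {0, 5}
Tree: B1–B2, B1–B3, B2–B4, B1–B5, B1–B6, B6–B7
The largest bag has 2 vertices, giving width 1; this decomposition certifies tw(G) ≤ 1. Since G has at least one edge (e.g. 1–0), it is not an edgeless graph, so tw(G) ≥ 1. Therefore the treewidth is 1.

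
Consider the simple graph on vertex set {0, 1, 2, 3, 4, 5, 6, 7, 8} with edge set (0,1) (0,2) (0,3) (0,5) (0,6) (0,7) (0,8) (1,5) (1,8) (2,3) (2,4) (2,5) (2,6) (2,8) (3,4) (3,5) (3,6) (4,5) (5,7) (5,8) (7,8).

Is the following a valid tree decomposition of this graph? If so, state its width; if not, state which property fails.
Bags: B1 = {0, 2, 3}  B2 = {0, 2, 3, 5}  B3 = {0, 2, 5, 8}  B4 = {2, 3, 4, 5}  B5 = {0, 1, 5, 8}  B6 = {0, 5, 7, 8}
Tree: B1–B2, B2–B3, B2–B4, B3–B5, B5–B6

No — vertex 6 appears in no bag.

A tree decomposition must satisfy three properties: every vertex lies in some bag; for every edge, both endpoints lie together in some bag; and for every vertex, the bags containing it form a connected subtree. Here vertex 6 appears in no bag, so the decomposition is invalid.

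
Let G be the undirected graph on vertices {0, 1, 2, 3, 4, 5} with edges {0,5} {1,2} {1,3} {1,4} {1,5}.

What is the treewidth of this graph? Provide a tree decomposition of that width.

Every bag has size at most 2, so the width is 2 − 1 = 1 and tw(G) ≤ 1. Any graph with an edge has treewidth ≥ 1, and G has the edge 1–2. Combining the bounds, tw(G) = 1.

Treewidth 1.
One optimal decomposition is:
Bags: B1 = {1, 2}  B2 = {1, 3}  B3 = {1, 4}  B4 = {1, 5}  B5 = {0, 5}
Tree: B1–B2, B2–B3, B1–B4, B4–B5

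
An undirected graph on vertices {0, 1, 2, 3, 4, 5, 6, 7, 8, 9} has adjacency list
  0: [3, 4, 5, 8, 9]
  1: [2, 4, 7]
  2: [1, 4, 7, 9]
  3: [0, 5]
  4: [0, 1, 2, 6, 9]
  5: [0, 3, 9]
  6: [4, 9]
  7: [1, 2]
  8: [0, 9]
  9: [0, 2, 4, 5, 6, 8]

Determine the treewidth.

A width-2 tree decomposition is:
Bags: B1 = {0, 4, 9}  B2 = {0, 8, 9}  B3 = {0, 5, 9}  B4 = {2, 4, 9}  B5 = {4, 6, 9}  B6 = {0, 3, 5}  B7 = {1, 2, 4}  B8 = {1, 2, 7}
Tree: B1–B2, B2–B3, B1–B4, B1–B5, B3–B6, B4–B7, B7–B8
Each bag holds 3 vertices, so the decomposition has width 2, which upper-bounds the treewidth. For the lower bound, the 3 vertices {1, 2, 4} are pairwise adjacent, and any tree decomposition puts a clique entirely inside one bag — forcing width ≥ 2. Combining the bounds, tw(G) = 2.

2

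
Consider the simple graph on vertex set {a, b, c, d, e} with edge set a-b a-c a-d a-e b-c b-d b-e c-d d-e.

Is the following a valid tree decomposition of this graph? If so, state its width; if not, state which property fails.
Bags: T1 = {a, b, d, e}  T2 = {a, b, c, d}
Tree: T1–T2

Vertex coverage: the bags together contain {a, b, c, d, e}, the full vertex set. Edge coverage: each edge of G has both endpoints in at least one bag. Running intersection: for every vertex, the bags containing it form a connected subtree. All three properties hold, so this is a valid tree decomposition of width max|bag| − 1 = 3, and hence tw(G) ≤ 3.

Yes; width 3.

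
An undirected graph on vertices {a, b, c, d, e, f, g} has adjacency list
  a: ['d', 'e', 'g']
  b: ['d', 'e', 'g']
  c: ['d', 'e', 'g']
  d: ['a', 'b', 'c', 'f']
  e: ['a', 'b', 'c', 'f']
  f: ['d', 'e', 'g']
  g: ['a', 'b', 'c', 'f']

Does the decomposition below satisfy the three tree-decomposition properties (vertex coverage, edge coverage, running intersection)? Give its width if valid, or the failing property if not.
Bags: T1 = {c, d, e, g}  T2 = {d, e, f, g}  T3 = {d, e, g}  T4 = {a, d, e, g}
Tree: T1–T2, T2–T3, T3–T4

A tree decomposition must satisfy three properties: every vertex lies in some bag; for every edge, both endpoints lie together in some bag; and for every vertex, the bags containing it form a connected subtree. Here vertex b appears in no bag, so the decomposition is invalid.

No — vertex b appears in no bag.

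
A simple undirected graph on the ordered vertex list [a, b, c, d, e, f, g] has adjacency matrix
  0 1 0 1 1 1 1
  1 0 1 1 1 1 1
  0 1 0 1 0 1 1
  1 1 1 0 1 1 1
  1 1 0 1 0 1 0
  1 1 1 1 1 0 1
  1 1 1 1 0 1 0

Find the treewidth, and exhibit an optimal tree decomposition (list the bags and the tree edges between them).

Treewidth 4.
One optimal decomposition is:
Bags: B1 = {b, c, d, f, g}  B2 = {a, b, d, f, g}  B3 = {a, b, d, e, f}
Tree: B1–B2, B2–B3

Every bag has size at most 5, so the width is 5 − 1 = 4 and tw(G) ≤ 4. For the lower bound, the 5 vertices {b, c, d, f, g} are pairwise adjacent, and any tree decomposition puts a clique entirely inside one bag — forcing width ≥ 4. The upper and lower bounds meet at 4, so that is the treewidth.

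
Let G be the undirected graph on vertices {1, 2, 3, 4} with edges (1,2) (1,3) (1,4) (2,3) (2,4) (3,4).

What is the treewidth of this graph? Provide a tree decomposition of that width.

With just one bag of size 4, the width is 4 − 1 = 3, so tw(G) ≤ 3. For the lower bound, the 4 vertices {1, 2, 3, 4} are pairwise adjacent, and any tree decomposition puts a clique entirely inside one bag — forcing width ≥ 3. The upper and lower bounds meet at 3, so that is the treewidth.

Treewidth 3.
Bags: B1 = {1, 2, 3, 4}
Tree: (single bag)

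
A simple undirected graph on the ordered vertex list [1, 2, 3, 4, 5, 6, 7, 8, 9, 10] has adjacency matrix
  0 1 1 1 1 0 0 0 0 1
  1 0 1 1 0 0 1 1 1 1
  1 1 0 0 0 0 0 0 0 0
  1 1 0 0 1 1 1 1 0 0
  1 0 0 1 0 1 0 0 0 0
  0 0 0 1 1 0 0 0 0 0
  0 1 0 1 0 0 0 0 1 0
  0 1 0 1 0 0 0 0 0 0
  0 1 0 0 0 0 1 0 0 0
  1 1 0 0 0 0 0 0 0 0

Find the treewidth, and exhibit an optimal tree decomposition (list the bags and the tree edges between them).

Each bag holds 3 vertices, so the decomposition has width 2, which upper-bounds the treewidth. On the other hand G contains the 3-clique {2, 4, 8}. A clique must lie in a single bag of any decomposition, so no decomposition can have width below 2. Hence tw(G) = 2 exactly.

Treewidth 2.
One optimal decomposition is:
Bags: B1 = {2, 4, 7}  B2 = {1, 2, 4}  B3 = {1, 2, 3}  B4 = {2, 7, 9}  B5 = {1, 4, 5}  B6 = {2, 4, 8}  B7 = {1, 2, 10}  B8 = {4, 5, 6}
Tree: B1–B2, B2–B3, B1–B4, B2–B5, B2–B6, B3–B7, B5–B8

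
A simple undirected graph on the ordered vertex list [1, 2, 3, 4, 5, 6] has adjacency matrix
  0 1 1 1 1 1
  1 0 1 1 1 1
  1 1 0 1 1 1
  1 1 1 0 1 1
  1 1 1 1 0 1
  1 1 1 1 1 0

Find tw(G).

A width-5 tree decomposition is:
Bags: B1 = {1, 2, 3, 4, 5, 6}
Tree: (single bag)
A single bag containing all 6 vertices is trivially a valid decomposition of width 5. For the lower bound, the 6 vertices {1, 2, 3, 4, 5, 6} are pairwise adjacent, and any tree decomposition puts a clique entirely inside one bag — forcing width ≥ 5. Therefore the treewidth is 5.

5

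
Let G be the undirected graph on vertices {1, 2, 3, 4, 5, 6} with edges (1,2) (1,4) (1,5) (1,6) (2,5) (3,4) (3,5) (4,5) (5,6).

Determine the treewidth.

A width-2 tree decomposition is:
Bags: B1 = {1, 4, 5}  B2 = {3, 4, 5}  B3 = {1, 5, 6}  B4 = {1, 2, 5}
Tree: B1–B2, B1–B3, B1–B4
The largest bag has 3 vertices, giving width 2; this decomposition certifies tw(G) ≤ 2. For the lower bound, the 3 vertices {1, 2, 5} are pairwise adjacent, and any tree decomposition puts a clique entirely inside one bag — forcing width ≥ 2. Hence tw(G) = 2 exactly.

2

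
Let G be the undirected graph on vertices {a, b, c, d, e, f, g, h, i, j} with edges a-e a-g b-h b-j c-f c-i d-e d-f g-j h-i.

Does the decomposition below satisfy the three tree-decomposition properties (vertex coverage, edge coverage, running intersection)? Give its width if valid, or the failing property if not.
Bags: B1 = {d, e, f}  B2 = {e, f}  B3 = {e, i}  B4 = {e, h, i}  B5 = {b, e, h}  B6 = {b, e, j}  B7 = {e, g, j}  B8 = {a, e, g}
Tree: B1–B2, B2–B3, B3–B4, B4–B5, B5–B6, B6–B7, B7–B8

No — vertex c appears in no bag.

A tree decomposition must satisfy three properties: every vertex lies in some bag; for every edge, both endpoints lie together in some bag; and for every vertex, the bags containing it form a connected subtree. Here vertex c appears in no bag, so the decomposition is invalid.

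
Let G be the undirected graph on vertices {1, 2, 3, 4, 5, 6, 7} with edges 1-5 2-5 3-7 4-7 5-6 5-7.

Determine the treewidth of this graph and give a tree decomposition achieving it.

Each bag holds 2 vertices, so the decomposition has width 1, which upper-bounds the treewidth. Since G has at least one edge (e.g. 5–1), it is not an edgeless graph, so tw(G) ≥ 1. Combining the bounds, tw(G) = 1.

Treewidth 1.
Bags: B1 = {1, 5}  B2 = {5, 7}  B3 = {4, 7}  B4 = {5, 6}  B5 = {2, 5}  B6 = {3, 7}
Tree: B1–B2, B2–B3, B2–B4, B1–B5, B3–B6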